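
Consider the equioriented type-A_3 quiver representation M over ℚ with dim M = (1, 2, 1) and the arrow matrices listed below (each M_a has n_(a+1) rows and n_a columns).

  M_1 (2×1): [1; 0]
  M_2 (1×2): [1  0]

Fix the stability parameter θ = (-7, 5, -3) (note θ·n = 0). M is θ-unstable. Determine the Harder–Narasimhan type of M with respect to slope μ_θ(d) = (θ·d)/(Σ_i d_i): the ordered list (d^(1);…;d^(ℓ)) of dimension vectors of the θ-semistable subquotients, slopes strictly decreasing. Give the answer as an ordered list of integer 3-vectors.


Interval decomposition of M: I[1,3], I[2,2].
HN type (ℓ=3): μ^(1)=5; μ^(2)=1; μ^(3)=-7

((0, 1, 0); (0, 1, 1); (1, 0, 0))


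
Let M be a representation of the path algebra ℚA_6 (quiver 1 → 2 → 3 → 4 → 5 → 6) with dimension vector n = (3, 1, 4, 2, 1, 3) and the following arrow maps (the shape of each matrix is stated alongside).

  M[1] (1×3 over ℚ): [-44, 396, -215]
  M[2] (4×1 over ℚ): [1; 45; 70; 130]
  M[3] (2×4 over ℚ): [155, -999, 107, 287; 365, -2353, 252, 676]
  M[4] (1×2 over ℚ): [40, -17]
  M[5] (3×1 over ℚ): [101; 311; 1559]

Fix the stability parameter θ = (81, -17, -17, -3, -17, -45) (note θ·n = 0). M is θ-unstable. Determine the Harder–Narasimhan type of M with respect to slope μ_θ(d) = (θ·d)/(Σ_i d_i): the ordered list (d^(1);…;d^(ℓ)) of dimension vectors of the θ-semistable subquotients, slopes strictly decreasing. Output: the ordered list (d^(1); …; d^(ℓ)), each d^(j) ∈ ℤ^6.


Via rank(M_{q-1}∘⋯∘M_p): M ≅ I[1,1]^2, I[1,3], I[3,3], I[3,4], I[3,6], I[6,6]^2.
μ_θ-semistable layers: μ^(1)=81; μ^(2)=47/3; μ^(3)=-3; μ^(4)=-17; μ^(5)=-41/2; μ^(6)=-45

((2, 0, 0, 0, 0, 0); (1, 1, 1, 0, 0, 0); (0, 0, 0, 1, 0, 0); (0, 0, 2, 0, 0, 0); (0, 0, 1, 1, 1, 1); (0, 0, 0, 0, 0, 2))


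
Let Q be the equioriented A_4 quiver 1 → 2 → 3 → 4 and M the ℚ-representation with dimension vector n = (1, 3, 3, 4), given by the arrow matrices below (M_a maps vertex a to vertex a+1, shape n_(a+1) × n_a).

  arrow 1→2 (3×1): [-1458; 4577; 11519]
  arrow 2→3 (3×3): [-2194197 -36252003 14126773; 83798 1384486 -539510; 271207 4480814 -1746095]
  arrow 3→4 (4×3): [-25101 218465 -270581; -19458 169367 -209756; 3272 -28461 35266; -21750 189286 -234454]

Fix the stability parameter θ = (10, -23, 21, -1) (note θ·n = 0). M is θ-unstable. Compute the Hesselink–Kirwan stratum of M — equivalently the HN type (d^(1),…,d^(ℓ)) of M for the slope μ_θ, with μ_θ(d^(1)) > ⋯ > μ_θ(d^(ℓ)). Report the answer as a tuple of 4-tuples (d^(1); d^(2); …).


Barcode: M ≅ I[1,4], I[2,2], I[2,3], I[3,4], I[4,4]^2. HN layers by μ_θ (5 steps, strictly decreasing):
  μ^(1)=21; μ^(2)=10; μ^(3)=-1; μ^(4)=-13/2; μ^(5)=-23

((0, 0, 1, 0); (0, 0, 2, 2); (0, 0, 0, 2); (1, 1, 0, 0); (0, 2, 0, 0))


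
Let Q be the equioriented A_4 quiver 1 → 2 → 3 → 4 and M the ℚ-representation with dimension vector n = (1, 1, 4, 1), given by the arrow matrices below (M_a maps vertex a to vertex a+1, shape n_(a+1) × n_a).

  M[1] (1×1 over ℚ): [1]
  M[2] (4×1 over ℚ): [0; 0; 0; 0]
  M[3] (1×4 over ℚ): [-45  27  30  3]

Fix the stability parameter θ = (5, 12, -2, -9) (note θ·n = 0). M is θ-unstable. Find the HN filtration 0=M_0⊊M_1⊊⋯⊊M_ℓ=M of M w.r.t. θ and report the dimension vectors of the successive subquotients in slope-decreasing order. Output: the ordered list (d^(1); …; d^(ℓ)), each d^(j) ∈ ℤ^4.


Via rank(M_{q-1}∘⋯∘M_p): M ≅ I[1,2], I[3,3]^3, I[3,4].
μ_θ-semistable layers: μ^(1)=12; μ^(2)=5; μ^(3)=-2; μ^(4)=-11/2

((0, 1, 0, 0); (1, 0, 0, 0); (0, 0, 3, 0); (0, 0, 1, 1))


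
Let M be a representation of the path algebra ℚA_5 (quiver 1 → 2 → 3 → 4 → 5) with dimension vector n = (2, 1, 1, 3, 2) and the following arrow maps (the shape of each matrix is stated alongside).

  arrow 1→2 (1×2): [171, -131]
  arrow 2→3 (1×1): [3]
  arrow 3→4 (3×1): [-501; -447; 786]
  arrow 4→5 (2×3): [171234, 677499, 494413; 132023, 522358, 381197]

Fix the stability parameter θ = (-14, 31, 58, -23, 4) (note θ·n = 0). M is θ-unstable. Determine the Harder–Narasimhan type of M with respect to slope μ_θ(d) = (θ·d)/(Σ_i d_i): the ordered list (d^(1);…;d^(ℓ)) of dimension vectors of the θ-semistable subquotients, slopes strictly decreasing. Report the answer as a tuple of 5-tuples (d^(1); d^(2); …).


Via rank(M_{q-1}∘⋯∘M_p): M ≅ I[1,1], I[1,5], I[4,4], I[4,5].
μ_θ-semistable layers: μ^(1)=35/2; μ^(2)=4; μ^(3)=-14; μ^(4)=-23

((0, 1, 1, 1, 1); (0, 0, 0, 0, 1); (2, 0, 0, 0, 0); (0, 0, 0, 2, 0))


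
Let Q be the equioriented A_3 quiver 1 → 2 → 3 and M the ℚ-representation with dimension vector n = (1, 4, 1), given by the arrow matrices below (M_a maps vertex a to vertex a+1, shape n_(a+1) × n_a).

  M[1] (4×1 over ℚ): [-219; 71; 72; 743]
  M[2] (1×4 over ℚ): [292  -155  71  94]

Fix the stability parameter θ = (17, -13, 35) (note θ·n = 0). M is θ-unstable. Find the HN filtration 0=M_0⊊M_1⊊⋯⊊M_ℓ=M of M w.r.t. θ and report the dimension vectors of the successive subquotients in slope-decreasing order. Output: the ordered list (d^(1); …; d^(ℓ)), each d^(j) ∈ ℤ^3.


Via rank(M_{q-1}∘⋯∘M_p): M ≅ I[1,3], I[2,2]^3.
μ_θ-semistable layers: μ^(1)=35; μ^(2)=2; μ^(3)=-13

((0, 0, 1); (1, 1, 0); (0, 3, 0))


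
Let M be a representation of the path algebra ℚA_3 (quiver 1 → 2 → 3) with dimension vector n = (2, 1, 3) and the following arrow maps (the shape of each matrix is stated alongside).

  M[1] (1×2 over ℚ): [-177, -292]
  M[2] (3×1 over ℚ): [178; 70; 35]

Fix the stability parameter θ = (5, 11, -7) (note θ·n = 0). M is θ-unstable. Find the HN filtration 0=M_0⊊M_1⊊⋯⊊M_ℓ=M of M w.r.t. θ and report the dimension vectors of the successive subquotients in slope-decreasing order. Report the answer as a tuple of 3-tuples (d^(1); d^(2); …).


Barcode: M ≅ I[1,1], I[1,3], I[3,3]^2. HN layers by μ_θ (3 steps, strictly decreasing):
  μ^(1)=5; μ^(2)=3; μ^(3)=-7

((1, 0, 0); (1, 1, 1); (0, 0, 2))


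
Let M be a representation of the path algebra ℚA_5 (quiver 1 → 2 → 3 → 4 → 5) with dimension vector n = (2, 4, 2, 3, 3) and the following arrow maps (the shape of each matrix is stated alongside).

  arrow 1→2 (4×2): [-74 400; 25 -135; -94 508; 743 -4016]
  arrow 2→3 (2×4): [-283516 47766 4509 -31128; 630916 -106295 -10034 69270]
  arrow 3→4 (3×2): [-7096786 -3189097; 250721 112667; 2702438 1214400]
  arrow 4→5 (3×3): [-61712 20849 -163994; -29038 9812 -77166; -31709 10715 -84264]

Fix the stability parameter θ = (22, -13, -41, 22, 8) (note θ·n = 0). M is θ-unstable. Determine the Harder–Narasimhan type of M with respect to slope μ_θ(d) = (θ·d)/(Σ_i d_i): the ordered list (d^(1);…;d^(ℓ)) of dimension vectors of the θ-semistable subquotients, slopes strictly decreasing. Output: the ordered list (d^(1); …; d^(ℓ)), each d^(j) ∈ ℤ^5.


Barcode: M ≅ I[1,5]^2, I[2,2]^2, I[4,5]. HN layers by μ_θ (3 steps, strictly decreasing):
  μ^(1)=15; μ^(2)=-32/3; μ^(3)=-13

((0, 0, 0, 3, 3); (2, 2, 2, 0, 0); (0, 2, 0, 0, 0))


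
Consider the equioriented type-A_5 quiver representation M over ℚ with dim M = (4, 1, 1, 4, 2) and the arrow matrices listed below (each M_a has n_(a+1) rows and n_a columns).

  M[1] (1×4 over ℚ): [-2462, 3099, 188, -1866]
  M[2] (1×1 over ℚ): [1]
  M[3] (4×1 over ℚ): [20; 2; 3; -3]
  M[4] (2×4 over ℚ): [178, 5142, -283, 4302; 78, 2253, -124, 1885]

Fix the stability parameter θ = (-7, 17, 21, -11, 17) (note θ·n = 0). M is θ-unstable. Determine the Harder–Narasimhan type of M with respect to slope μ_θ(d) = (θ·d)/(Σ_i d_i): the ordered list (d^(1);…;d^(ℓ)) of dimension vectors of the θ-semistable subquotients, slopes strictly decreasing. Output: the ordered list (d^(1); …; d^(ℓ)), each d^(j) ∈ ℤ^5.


Via rank(M_{q-1}∘⋯∘M_p): M ≅ I[1,1]^3, I[1,5], I[4,4]^2, I[4,5].
μ_θ-semistable layers: μ^(1)=17; μ^(2)=9; μ^(3)=-7; μ^(4)=-11

((0, 0, 0, 0, 2); (0, 1, 1, 1, 0); (4, 0, 0, 0, 0); (0, 0, 0, 3, 0))


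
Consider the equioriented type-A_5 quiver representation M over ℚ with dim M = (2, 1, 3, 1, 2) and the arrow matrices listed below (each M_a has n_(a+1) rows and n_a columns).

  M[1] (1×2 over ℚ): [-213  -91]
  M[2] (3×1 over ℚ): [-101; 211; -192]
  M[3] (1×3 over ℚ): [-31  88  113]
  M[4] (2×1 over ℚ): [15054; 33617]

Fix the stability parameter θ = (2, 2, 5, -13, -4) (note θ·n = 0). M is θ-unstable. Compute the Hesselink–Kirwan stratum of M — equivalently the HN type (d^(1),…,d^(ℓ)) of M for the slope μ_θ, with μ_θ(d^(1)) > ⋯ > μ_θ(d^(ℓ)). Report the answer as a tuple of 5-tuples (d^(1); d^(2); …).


Via rank(M_{q-1}∘⋯∘M_p): M ≅ I[1,1], I[1,5], I[3,3]^2, I[5,5].
μ_θ-semistable layers: μ^(1)=5; μ^(2)=2; μ^(3)=-8/5; μ^(4)=-4

((0, 0, 2, 0, 0); (1, 0, 0, 0, 0); (1, 1, 1, 1, 1); (0, 0, 0, 0, 1))


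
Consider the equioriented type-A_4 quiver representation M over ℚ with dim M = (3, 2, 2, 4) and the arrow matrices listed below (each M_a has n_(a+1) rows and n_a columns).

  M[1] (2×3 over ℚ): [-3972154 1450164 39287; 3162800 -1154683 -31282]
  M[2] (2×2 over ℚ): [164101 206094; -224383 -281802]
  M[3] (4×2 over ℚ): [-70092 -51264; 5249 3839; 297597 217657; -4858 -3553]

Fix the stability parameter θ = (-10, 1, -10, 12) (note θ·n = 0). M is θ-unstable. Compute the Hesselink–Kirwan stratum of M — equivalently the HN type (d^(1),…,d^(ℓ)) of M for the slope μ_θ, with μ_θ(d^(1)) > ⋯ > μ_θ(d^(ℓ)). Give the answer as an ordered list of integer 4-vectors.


Barcode: M ≅ I[1,1], I[1,2], I[1,4], I[3,4], I[4,4]^2. HN layers by μ_θ (4 steps, strictly decreasing):
  μ^(1)=12; μ^(2)=1; μ^(3)=-9/2; μ^(4)=-10

((0, 0, 0, 4); (0, 1, 0, 0); (0, 1, 1, 0); (3, 0, 1, 0))


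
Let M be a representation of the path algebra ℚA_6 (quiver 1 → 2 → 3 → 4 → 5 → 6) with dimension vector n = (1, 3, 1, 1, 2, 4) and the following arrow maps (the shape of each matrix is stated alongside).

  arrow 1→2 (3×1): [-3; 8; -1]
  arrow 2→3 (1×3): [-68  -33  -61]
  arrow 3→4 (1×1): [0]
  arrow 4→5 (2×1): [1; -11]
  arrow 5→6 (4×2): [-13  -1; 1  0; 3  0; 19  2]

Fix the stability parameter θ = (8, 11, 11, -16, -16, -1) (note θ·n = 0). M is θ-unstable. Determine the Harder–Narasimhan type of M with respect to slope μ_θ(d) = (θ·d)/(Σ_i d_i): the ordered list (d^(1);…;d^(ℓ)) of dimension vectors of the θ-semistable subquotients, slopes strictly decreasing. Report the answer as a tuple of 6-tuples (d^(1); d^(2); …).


Via rank(M_{q-1}∘⋯∘M_p): M ≅ I[1,3], I[2,2]^2, I[4,6], I[5,6], I[6,6]^2.
μ_θ-semistable layers: μ^(1)=11; μ^(2)=8; μ^(3)=-1; μ^(4)=-16

((0, 3, 1, 0, 0, 0); (1, 0, 0, 0, 0, 0); (0, 0, 0, 0, 0, 4); (0, 0, 0, 1, 2, 0))


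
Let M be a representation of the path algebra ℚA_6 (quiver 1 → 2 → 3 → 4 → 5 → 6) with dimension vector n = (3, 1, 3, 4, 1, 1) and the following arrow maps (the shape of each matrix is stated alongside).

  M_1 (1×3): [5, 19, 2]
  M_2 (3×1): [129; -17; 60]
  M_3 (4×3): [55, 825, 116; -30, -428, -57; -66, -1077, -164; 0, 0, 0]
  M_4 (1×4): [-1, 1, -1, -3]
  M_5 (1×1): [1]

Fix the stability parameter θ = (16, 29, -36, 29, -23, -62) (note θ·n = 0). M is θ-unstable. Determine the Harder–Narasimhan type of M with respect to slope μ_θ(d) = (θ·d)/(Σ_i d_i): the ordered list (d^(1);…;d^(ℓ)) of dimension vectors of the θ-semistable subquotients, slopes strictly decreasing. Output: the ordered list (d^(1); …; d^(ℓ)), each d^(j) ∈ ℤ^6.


Barcode: M ≅ I[1,1]^2, I[1,6], I[3,4]^2, I[4,4]. HN layers by μ_θ (4 steps, strictly decreasing):
  μ^(1)=29; μ^(2)=16; μ^(3)=-47/6; μ^(4)=-36

((0, 0, 0, 3, 0, 0); (2, 0, 0, 0, 0, 0); (1, 1, 1, 1, 1, 1); (0, 0, 2, 0, 0, 0))


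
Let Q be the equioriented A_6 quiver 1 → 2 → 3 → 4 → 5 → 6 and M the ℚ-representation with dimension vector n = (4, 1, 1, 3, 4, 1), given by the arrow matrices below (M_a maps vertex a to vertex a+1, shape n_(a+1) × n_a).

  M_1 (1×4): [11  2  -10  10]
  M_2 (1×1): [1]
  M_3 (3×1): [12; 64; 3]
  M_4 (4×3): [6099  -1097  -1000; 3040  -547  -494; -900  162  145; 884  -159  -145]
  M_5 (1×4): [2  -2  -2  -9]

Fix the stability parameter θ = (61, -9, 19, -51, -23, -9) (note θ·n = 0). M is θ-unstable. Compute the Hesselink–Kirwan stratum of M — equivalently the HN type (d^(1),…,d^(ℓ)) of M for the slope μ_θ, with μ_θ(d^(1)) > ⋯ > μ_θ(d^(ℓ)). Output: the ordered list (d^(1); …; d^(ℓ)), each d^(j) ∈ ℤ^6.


Barcode: M ≅ I[1,1]^3, I[1,6], I[4,5]^2, I[5,5]. HN layers by μ_θ (4 steps, strictly decreasing):
  μ^(1)=61; μ^(2)=-2; μ^(3)=-23; μ^(4)=-51

((3, 0, 0, 0, 0, 0); (1, 1, 1, 1, 1, 1); (0, 0, 0, 0, 3, 0); (0, 0, 0, 2, 0, 0))


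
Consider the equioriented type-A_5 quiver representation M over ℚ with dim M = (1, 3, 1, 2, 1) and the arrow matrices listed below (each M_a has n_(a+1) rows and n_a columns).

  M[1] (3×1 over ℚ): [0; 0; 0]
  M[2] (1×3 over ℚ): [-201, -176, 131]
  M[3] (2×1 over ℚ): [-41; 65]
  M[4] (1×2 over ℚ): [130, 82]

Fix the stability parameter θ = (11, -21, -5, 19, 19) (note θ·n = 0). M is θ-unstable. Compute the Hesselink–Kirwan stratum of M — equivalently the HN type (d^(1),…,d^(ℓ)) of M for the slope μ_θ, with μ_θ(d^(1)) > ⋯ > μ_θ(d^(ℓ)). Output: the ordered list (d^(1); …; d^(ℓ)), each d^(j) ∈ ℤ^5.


Barcode: M ≅ I[1,1], I[2,2]^2, I[2,4], I[4,5]. HN layers by μ_θ (4 steps, strictly decreasing):
  μ^(1)=19; μ^(2)=11; μ^(3)=-5; μ^(4)=-21

((0, 0, 0, 2, 1); (1, 0, 0, 0, 0); (0, 0, 1, 0, 0); (0, 3, 0, 0, 0))


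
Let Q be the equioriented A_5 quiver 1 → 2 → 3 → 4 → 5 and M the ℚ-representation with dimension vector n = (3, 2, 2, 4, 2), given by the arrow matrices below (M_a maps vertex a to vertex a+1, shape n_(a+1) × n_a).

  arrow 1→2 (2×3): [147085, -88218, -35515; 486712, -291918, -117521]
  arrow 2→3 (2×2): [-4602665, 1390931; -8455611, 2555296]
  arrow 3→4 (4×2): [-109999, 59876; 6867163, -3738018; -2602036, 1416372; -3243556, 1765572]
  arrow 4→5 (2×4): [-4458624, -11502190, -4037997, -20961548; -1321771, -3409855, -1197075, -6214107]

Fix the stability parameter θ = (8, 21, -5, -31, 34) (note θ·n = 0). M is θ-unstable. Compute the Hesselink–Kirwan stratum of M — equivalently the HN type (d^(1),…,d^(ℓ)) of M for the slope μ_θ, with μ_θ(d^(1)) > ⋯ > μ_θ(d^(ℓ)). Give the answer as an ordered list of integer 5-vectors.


Barcode: M ≅ I[1,1], I[1,5]^2, I[4,4]^2. HN layers by μ_θ (4 steps, strictly decreasing):
  μ^(1)=34; μ^(2)=8; μ^(3)=-7/4; μ^(4)=-31

((0, 0, 0, 0, 2); (1, 0, 0, 0, 0); (2, 2, 2, 2, 0); (0, 0, 0, 2, 0))


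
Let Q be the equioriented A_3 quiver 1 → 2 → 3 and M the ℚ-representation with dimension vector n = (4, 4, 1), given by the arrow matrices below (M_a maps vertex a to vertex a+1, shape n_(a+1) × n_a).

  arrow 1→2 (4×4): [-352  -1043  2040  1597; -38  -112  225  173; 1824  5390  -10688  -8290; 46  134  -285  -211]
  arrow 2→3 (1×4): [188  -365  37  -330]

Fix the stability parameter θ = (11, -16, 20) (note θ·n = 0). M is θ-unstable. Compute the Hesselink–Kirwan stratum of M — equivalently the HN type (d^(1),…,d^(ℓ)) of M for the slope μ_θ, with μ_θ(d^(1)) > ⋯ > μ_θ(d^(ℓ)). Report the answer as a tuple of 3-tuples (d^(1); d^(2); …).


Barcode: M ≅ I[1,1]^2, I[1,2], I[1,3], I[2,2]^2. HN layers by μ_θ (4 steps, strictly decreasing):
  μ^(1)=20; μ^(2)=11; μ^(3)=-5/2; μ^(4)=-16

((0, 0, 1); (2, 0, 0); (2, 2, 0); (0, 2, 0))


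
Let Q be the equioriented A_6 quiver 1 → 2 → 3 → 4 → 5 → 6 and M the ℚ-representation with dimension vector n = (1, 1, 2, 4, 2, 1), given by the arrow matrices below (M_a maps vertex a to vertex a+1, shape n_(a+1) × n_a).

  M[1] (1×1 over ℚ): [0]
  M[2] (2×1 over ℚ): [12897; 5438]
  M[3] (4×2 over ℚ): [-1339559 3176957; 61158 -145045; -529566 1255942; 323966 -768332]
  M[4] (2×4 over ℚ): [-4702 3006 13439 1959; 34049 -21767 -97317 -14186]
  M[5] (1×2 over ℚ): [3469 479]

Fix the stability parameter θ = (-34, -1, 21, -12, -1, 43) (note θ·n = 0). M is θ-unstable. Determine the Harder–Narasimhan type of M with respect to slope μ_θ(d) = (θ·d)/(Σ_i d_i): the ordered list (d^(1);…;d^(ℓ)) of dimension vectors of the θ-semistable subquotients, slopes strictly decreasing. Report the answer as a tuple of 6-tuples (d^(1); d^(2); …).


Interval decomposition of M: I[1,1], I[2,6], I[3,5], I[4,4]^2.
HN type (ℓ=5): μ^(1)=43; μ^(2)=8/3; μ^(3)=-1; μ^(4)=-12; μ^(5)=-34

((0, 0, 0, 0, 0, 1); (0, 0, 2, 2, 2, 0); (0, 1, 0, 0, 0, 0); (0, 0, 0, 2, 0, 0); (1, 0, 0, 0, 0, 0))


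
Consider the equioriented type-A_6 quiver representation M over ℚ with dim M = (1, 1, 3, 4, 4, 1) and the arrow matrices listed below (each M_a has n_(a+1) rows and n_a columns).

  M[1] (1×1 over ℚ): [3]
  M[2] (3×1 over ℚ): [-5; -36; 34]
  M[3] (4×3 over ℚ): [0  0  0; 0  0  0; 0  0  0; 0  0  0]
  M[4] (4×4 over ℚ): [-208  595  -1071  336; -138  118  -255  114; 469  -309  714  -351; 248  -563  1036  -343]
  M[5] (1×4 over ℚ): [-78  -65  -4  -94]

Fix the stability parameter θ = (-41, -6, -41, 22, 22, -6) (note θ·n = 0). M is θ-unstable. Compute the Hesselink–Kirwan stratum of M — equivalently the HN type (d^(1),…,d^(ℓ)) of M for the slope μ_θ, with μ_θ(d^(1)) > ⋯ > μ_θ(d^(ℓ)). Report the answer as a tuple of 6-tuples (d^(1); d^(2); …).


Interval decomposition of M: I[1,3], I[3,3]^2, I[4,5]^3, I[4,6].
HN type (ℓ=4): μ^(1)=22; μ^(2)=38/3; μ^(3)=-47/2; μ^(4)=-41

((0, 0, 0, 3, 3, 0); (0, 0, 0, 1, 1, 1); (0, 1, 1, 0, 0, 0); (1, 0, 2, 0, 0, 0))


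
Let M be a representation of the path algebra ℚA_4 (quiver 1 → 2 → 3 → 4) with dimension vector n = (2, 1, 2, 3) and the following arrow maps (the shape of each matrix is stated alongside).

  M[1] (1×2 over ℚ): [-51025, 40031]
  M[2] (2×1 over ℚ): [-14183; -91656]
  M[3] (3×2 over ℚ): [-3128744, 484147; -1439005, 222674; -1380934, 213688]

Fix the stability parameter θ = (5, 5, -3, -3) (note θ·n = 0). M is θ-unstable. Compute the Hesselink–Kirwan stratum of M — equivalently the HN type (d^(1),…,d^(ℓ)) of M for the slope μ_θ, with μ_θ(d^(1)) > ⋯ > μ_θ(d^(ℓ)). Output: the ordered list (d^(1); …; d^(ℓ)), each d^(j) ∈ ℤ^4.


Interval decomposition of M: I[1,1], I[1,4], I[3,4], I[4,4].
HN type (ℓ=3): μ^(1)=5; μ^(2)=1; μ^(3)=-3

((1, 0, 0, 0); (1, 1, 1, 1); (0, 0, 1, 2))


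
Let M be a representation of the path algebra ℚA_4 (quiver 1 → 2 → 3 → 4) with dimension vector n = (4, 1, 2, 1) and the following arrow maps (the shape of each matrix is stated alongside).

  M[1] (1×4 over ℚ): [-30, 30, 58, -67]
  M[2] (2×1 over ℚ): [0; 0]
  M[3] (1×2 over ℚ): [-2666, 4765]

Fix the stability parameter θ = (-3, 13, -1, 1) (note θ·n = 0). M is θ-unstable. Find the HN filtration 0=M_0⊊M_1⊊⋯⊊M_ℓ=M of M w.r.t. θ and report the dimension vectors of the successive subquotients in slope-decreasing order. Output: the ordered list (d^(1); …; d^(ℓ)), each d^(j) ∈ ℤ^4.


Via rank(M_{q-1}∘⋯∘M_p): M ≅ I[1,1]^3, I[1,2], I[3,3], I[3,4].
μ_θ-semistable layers: μ^(1)=13; μ^(2)=1; μ^(3)=-1; μ^(4)=-3

((0, 1, 0, 0); (0, 0, 0, 1); (0, 0, 2, 0); (4, 0, 0, 0))


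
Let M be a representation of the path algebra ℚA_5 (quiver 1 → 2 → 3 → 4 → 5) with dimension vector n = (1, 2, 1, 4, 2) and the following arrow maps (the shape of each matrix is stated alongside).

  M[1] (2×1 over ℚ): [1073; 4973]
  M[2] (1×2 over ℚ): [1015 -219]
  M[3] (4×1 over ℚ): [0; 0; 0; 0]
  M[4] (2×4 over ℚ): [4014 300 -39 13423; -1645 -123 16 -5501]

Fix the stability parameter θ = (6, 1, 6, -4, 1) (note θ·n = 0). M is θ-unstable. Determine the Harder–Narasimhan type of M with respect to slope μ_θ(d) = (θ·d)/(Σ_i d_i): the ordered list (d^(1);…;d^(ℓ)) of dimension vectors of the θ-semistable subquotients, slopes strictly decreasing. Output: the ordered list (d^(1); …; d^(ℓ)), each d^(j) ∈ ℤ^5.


Interval decomposition of M: I[1,3], I[2,2], I[4,4]^2, I[4,5]^2.
HN type (ℓ=4): μ^(1)=6; μ^(2)=7/2; μ^(3)=1; μ^(4)=-4

((0, 0, 1, 0, 0); (1, 1, 0, 0, 0); (0, 1, 0, 0, 2); (0, 0, 0, 4, 0))


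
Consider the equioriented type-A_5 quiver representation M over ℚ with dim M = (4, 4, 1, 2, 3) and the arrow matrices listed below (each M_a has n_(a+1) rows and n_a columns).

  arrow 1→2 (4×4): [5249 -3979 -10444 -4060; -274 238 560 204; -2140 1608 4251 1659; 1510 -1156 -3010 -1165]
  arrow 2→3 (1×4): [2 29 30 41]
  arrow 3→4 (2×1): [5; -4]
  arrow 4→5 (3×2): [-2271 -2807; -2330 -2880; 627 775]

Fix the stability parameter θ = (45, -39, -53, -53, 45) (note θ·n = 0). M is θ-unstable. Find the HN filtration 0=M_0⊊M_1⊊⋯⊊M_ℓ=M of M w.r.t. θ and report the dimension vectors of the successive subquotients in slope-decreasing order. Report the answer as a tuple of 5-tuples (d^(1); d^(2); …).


Via rank(M_{q-1}∘⋯∘M_p): M ≅ I[1,1], I[1,2]^2, I[1,5], I[2,2], I[4,5], I[5,5].
μ_θ-semistable layers: μ^(1)=45; μ^(2)=3; μ^(3)=-25; μ^(4)=-39; μ^(5)=-53

((1, 0, 0, 0, 3); (2, 2, 0, 0, 0); (1, 1, 1, 1, 0); (0, 1, 0, 0, 0); (0, 0, 0, 1, 0))


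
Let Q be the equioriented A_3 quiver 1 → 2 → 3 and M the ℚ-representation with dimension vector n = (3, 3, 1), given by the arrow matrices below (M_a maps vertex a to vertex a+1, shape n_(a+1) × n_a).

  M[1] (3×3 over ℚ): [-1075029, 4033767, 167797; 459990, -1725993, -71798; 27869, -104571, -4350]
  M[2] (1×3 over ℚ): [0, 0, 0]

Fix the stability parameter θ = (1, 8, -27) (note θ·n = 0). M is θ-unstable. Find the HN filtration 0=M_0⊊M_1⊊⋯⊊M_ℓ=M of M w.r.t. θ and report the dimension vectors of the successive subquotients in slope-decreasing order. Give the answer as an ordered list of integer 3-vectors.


Interval decomposition of M: I[1,2]^3, I[3,3].
HN type (ℓ=3): μ^(1)=8; μ^(2)=1; μ^(3)=-27

((0, 3, 0); (3, 0, 0); (0, 0, 1))


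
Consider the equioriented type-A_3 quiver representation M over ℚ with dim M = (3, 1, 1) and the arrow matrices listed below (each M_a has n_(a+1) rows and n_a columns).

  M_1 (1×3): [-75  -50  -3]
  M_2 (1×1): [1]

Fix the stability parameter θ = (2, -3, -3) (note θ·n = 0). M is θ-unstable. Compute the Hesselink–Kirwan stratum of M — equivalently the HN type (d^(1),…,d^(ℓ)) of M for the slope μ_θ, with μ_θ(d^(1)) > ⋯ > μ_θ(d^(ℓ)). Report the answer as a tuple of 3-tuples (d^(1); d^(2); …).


Interval decomposition of M: I[1,1]^2, I[1,3].
HN type (ℓ=2): μ^(1)=2; μ^(2)=-4/3

((2, 0, 0); (1, 1, 1))


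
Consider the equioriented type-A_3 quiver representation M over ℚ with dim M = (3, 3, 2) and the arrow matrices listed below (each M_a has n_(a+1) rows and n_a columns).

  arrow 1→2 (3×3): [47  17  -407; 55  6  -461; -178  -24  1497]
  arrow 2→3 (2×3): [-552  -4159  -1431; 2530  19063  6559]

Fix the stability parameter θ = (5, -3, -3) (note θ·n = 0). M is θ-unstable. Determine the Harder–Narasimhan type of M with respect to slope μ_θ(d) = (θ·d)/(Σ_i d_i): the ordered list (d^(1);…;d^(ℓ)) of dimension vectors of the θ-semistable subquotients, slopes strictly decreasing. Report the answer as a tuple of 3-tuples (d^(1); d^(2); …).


Interval decomposition of M: I[1,2], I[1,3]^2.
HN type (ℓ=2): μ^(1)=1; μ^(2)=-1/3

((1, 1, 0); (2, 2, 2))


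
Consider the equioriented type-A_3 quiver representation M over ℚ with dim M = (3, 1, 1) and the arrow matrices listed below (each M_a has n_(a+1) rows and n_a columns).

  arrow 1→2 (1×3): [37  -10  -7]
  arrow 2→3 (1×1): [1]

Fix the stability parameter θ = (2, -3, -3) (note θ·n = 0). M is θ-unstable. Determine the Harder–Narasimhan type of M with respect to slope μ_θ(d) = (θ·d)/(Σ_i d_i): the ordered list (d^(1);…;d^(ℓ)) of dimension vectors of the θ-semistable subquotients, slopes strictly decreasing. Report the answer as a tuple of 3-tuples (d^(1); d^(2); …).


Interval decomposition of M: I[1,1]^2, I[1,3].
HN type (ℓ=2): μ^(1)=2; μ^(2)=-4/3

((2, 0, 0); (1, 1, 1))


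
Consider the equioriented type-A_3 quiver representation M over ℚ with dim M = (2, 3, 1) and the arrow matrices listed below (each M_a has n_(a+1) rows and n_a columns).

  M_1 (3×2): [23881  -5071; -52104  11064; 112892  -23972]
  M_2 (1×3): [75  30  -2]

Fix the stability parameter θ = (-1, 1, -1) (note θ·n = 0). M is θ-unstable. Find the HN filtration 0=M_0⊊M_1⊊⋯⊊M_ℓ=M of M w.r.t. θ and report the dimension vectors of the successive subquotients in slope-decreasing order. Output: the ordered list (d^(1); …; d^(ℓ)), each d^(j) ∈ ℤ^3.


Barcode: M ≅ I[1,1], I[1,3], I[2,2]^2. HN layers by μ_θ (3 steps, strictly decreasing):
  μ^(1)=1; μ^(2)=0; μ^(3)=-1

((0, 2, 0); (0, 1, 1); (2, 0, 0))


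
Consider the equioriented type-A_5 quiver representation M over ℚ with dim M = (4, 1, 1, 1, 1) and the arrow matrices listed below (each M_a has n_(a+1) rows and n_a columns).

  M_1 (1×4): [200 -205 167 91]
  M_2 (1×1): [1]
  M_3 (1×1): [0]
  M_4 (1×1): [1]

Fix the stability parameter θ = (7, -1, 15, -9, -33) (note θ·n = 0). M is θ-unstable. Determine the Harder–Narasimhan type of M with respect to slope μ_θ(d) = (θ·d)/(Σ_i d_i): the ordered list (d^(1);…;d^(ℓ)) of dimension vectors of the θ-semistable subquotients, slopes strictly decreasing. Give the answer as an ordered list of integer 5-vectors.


Barcode: M ≅ I[1,1]^3, I[1,3], I[4,5]. HN layers by μ_θ (4 steps, strictly decreasing):
  μ^(1)=15; μ^(2)=7; μ^(3)=3; μ^(4)=-21

((0, 0, 1, 0, 0); (3, 0, 0, 0, 0); (1, 1, 0, 0, 0); (0, 0, 0, 1, 1))


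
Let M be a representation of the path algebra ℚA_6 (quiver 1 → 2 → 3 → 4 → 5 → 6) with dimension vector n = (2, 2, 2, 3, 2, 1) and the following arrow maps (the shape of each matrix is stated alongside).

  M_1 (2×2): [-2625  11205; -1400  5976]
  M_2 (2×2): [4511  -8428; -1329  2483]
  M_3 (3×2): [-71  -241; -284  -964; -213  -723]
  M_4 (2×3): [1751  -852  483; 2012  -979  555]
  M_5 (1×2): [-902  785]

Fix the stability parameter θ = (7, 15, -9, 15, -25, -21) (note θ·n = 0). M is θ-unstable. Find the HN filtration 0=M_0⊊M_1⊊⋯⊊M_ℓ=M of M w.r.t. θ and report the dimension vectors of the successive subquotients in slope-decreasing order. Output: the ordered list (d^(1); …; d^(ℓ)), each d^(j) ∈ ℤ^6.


Via rank(M_{q-1}∘⋯∘M_p): M ≅ I[1,1], I[1,3], I[2,6], I[4,4], I[4,5].
μ_θ-semistable layers: μ^(1)=15; μ^(2)=7; μ^(3)=13/3; μ^(4)=-5

((0, 0, 0, 1, 0, 0); (1, 0, 0, 0, 0, 0); (1, 1, 1, 0, 0, 0); (0, 1, 1, 2, 2, 1))


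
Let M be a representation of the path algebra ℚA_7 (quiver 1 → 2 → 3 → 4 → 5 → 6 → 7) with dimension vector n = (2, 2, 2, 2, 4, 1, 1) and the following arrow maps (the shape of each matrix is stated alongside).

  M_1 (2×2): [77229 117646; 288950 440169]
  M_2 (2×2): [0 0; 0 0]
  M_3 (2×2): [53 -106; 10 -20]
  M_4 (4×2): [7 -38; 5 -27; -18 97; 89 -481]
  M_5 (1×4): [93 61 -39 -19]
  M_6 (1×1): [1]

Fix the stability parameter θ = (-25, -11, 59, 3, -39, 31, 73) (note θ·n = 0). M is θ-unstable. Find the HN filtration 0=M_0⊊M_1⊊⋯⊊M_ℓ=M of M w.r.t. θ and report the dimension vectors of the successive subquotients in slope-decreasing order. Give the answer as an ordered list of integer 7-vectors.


Interval decomposition of M: I[1,2]^2, I[3,3], I[3,7], I[4,5], I[5,5]^2.
HN type (ℓ=8): μ^(1)=73; μ^(2)=59; μ^(3)=31; μ^(4)=23/3; μ^(5)=-11; μ^(6)=-18; μ^(7)=-25; μ^(8)=-39

((0, 0, 0, 0, 0, 0, 1); (0, 0, 1, 0, 0, 0, 0); (0, 0, 0, 0, 0, 1, 0); (0, 0, 1, 1, 1, 0, 0); (0, 2, 0, 0, 0, 0, 0); (0, 0, 0, 1, 1, 0, 0); (2, 0, 0, 0, 0, 0, 0); (0, 0, 0, 0, 2, 0, 0))


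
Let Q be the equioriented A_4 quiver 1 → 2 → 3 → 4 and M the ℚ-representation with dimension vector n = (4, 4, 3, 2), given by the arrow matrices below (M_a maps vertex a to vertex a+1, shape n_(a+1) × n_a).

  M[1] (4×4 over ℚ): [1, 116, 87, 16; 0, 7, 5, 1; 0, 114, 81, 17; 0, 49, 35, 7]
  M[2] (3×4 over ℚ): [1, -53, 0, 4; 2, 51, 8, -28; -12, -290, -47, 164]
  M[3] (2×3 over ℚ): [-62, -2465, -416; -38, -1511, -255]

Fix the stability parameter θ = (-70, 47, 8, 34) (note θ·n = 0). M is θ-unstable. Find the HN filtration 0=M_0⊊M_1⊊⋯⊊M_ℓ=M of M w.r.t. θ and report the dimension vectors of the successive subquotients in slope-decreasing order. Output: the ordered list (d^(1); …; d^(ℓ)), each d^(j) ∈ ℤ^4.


Interval decomposition of M: I[1,1], I[1,3], I[1,4]^2, I[2,2].
HN type (ℓ=4): μ^(1)=47; μ^(2)=34; μ^(3)=55/2; μ^(4)=-70

((0, 1, 0, 0); (0, 0, 0, 2); (0, 3, 3, 0); (4, 0, 0, 0))


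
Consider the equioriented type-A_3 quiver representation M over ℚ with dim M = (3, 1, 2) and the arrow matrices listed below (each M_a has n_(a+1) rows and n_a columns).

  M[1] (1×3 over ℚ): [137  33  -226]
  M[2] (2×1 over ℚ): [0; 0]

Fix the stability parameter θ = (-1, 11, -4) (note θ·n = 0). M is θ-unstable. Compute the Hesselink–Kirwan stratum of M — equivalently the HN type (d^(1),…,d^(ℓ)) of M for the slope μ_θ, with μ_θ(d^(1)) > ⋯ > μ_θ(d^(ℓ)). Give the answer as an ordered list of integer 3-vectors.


Barcode: M ≅ I[1,1]^2, I[1,2], I[3,3]^2. HN layers by μ_θ (3 steps, strictly decreasing):
  μ^(1)=11; μ^(2)=-1; μ^(3)=-4

((0, 1, 0); (3, 0, 0); (0, 0, 2))


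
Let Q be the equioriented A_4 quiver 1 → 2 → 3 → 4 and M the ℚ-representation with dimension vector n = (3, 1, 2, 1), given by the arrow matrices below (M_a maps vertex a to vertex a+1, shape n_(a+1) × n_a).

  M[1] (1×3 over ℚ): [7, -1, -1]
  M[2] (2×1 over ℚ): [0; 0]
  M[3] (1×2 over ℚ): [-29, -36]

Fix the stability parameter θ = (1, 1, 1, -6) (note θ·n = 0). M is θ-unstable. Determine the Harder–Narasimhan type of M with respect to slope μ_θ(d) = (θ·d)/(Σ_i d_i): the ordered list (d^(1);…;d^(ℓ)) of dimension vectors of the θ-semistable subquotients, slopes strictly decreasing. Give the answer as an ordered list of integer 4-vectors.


Barcode: M ≅ I[1,1]^2, I[1,2], I[3,3], I[3,4]. HN layers by μ_θ (2 steps, strictly decreasing):
  μ^(1)=1; μ^(2)=-5/2

((3, 1, 1, 0); (0, 0, 1, 1))


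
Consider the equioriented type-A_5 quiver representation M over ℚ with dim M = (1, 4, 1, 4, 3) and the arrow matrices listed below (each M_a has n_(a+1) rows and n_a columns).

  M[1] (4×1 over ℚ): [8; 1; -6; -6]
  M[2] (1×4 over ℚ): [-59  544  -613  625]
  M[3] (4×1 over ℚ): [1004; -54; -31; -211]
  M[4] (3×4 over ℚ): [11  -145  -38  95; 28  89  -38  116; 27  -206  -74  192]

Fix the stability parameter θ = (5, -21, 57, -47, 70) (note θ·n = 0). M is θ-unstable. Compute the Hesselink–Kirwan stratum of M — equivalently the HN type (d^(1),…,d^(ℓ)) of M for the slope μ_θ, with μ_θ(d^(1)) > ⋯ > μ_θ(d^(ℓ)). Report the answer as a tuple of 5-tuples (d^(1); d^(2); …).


Interval decomposition of M: I[1,2], I[2,2]^2, I[2,5], I[4,4], I[4,5]^2.
HN type (ℓ=5): μ^(1)=70; μ^(2)=5; μ^(3)=-8; μ^(4)=-21; μ^(5)=-47

((0, 0, 0, 0, 3); (0, 0, 1, 1, 0); (1, 1, 0, 0, 0); (0, 3, 0, 0, 0); (0, 0, 0, 3, 0))


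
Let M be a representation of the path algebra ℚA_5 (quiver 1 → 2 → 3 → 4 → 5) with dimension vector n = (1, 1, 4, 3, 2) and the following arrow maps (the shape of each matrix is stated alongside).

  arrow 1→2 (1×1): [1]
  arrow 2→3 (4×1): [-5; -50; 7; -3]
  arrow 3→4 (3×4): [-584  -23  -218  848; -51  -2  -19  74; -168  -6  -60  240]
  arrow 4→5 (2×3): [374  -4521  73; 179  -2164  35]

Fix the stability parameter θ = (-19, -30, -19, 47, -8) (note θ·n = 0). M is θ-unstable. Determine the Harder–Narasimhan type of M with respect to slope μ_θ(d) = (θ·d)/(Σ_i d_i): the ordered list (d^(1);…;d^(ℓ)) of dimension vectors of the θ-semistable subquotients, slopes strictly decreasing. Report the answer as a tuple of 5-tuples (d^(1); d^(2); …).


Interval decomposition of M: I[1,3], I[3,3], I[3,5]^2, I[4,4].
HN type (ℓ=4): μ^(1)=47; μ^(2)=39/2; μ^(3)=-19; μ^(4)=-49/2

((0, 0, 0, 1, 0); (0, 0, 0, 2, 2); (0, 0, 4, 0, 0); (1, 1, 0, 0, 0))


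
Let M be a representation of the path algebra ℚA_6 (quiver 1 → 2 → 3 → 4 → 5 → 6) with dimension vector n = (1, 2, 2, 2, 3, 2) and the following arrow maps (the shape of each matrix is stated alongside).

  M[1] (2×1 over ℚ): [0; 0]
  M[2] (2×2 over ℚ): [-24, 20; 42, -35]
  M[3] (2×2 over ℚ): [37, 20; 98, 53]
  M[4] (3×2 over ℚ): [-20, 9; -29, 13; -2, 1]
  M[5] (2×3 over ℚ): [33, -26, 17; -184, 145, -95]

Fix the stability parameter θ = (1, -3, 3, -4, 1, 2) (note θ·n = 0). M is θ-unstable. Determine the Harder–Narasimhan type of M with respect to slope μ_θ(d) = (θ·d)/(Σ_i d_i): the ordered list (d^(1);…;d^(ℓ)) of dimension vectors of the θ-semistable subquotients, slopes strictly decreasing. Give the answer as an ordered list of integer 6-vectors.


Via rank(M_{q-1}∘⋯∘M_p): M ≅ I[1,1], I[2,2], I[2,6], I[3,5], I[5,6].
μ_θ-semistable layers: μ^(1)=2; μ^(2)=1; μ^(3)=-1/2; μ^(4)=-3

((0, 0, 0, 0, 0, 2); (1, 0, 0, 0, 3, 0); (0, 0, 2, 2, 0, 0); (0, 2, 0, 0, 0, 0))


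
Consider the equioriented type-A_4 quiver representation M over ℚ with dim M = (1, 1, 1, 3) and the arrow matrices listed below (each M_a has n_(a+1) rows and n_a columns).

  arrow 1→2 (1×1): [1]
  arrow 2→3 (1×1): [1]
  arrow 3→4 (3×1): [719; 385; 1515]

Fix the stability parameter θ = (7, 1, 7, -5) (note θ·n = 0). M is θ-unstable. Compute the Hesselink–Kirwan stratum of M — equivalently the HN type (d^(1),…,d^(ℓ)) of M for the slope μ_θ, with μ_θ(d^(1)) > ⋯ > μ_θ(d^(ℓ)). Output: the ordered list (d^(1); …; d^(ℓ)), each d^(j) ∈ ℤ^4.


Via rank(M_{q-1}∘⋯∘M_p): M ≅ I[1,4], I[4,4]^2.
μ_θ-semistable layers: μ^(1)=5/2; μ^(2)=-5

((1, 1, 1, 1); (0, 0, 0, 2))


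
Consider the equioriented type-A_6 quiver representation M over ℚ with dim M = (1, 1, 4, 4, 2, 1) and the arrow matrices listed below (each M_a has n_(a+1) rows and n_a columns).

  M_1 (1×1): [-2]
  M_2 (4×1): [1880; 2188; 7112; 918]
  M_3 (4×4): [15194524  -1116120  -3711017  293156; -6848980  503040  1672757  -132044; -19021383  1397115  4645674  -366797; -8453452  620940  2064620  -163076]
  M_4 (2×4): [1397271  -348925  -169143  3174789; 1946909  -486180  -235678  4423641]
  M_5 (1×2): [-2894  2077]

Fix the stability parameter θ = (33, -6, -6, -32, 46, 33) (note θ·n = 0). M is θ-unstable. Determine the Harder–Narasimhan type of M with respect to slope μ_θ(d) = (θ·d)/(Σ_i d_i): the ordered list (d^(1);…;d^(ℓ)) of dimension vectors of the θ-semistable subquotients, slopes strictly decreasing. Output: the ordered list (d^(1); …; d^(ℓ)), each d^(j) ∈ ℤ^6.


Barcode: M ≅ I[1,5], I[3,3]^2, I[3,6], I[4,4]^2. HN layers by μ_θ (6 steps, strictly decreasing):
  μ^(1)=46; μ^(2)=79/2; μ^(3)=-11/4; μ^(4)=-6; μ^(5)=-19; μ^(6)=-32

((0, 0, 0, 0, 1, 0); (0, 0, 0, 0, 1, 1); (1, 1, 1, 1, 0, 0); (0, 0, 2, 0, 0, 0); (0, 0, 1, 1, 0, 0); (0, 0, 0, 2, 0, 0))


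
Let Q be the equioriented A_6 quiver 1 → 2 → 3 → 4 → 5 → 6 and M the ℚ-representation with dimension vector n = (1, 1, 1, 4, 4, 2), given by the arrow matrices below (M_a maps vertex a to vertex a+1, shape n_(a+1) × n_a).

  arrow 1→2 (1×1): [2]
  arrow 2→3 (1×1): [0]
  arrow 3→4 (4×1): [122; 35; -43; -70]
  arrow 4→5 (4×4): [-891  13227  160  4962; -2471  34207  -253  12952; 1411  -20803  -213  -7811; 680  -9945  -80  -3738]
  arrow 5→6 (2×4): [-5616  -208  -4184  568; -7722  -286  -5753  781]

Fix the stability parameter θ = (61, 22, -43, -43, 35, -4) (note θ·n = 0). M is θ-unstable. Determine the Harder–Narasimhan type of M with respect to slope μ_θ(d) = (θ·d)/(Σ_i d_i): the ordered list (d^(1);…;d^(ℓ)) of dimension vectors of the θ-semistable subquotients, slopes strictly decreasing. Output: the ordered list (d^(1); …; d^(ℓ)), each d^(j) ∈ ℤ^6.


Via rank(M_{q-1}∘⋯∘M_p): M ≅ I[1,2], I[3,6], I[4,5]^3, I[6,6].
μ_θ-semistable layers: μ^(1)=83/2; μ^(2)=35; μ^(3)=31/2; μ^(4)=-4; μ^(5)=-43

((1, 1, 0, 0, 0, 0); (0, 0, 0, 0, 3, 0); (0, 0, 0, 0, 1, 1); (0, 0, 0, 0, 0, 1); (0, 0, 1, 4, 0, 0))


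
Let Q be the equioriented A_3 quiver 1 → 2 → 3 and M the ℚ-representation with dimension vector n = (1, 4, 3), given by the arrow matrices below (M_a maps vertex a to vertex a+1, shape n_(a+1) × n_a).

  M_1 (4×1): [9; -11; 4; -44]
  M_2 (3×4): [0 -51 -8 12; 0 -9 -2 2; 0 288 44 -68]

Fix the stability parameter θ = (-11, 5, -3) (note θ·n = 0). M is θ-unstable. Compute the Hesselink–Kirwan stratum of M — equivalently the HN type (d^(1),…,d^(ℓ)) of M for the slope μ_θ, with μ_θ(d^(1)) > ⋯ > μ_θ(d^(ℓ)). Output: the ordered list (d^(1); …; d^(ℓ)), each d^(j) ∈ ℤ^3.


Barcode: M ≅ I[1,3], I[2,2]^2, I[2,3], I[3,3]. HN layers by μ_θ (4 steps, strictly decreasing):
  μ^(1)=5; μ^(2)=1; μ^(3)=-3; μ^(4)=-11

((0, 2, 0); (0, 2, 2); (0, 0, 1); (1, 0, 0))


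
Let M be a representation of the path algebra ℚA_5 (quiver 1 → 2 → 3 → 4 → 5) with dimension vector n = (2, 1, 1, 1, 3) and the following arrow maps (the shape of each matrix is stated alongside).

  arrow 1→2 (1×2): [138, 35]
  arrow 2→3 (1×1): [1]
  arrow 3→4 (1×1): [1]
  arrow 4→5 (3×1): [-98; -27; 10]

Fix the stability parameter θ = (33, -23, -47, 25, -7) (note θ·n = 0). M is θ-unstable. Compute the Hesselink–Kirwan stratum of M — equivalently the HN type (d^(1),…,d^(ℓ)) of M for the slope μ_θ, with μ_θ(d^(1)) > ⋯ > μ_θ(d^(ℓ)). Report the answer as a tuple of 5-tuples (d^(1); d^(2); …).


Via rank(M_{q-1}∘⋯∘M_p): M ≅ I[1,1], I[1,5], I[5,5]^2.
μ_θ-semistable layers: μ^(1)=33; μ^(2)=9; μ^(3)=-7; μ^(4)=-37/3

((1, 0, 0, 0, 0); (0, 0, 0, 1, 1); (0, 0, 0, 0, 2); (1, 1, 1, 0, 0))


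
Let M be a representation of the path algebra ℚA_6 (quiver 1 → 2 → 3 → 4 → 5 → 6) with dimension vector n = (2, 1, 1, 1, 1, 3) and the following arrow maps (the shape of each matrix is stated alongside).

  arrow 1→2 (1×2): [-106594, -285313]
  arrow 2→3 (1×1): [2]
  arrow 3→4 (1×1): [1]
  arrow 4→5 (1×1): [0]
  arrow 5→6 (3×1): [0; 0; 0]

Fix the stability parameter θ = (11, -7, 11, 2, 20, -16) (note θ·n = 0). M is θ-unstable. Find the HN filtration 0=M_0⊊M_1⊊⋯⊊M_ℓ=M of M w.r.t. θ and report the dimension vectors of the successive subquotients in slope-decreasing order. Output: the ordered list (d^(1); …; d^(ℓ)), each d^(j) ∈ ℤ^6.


Via rank(M_{q-1}∘⋯∘M_p): M ≅ I[1,1], I[1,4], I[5,5], I[6,6]^3.
μ_θ-semistable layers: μ^(1)=20; μ^(2)=11; μ^(3)=13/2; μ^(4)=2; μ^(5)=-16

((0, 0, 0, 0, 1, 0); (1, 0, 0, 0, 0, 0); (0, 0, 1, 1, 0, 0); (1, 1, 0, 0, 0, 0); (0, 0, 0, 0, 0, 3))


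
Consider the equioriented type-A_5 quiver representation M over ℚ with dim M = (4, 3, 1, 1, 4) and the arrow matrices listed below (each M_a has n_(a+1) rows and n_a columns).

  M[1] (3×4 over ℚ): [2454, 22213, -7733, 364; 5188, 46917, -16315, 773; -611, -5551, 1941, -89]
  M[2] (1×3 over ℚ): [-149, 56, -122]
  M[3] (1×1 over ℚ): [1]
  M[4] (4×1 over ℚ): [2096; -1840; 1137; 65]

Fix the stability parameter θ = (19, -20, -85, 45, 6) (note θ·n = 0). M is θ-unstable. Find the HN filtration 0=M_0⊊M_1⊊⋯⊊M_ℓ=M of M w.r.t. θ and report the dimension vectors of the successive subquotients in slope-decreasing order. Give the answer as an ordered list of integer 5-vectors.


Via rank(M_{q-1}∘⋯∘M_p): M ≅ I[1,1], I[1,2]^2, I[1,5], I[5,5]^3.
μ_θ-semistable layers: μ^(1)=51/2; μ^(2)=19; μ^(3)=6; μ^(4)=-1/2; μ^(5)=-86/3

((0, 0, 0, 1, 1); (1, 0, 0, 0, 0); (0, 0, 0, 0, 3); (2, 2, 0, 0, 0); (1, 1, 1, 0, 0))


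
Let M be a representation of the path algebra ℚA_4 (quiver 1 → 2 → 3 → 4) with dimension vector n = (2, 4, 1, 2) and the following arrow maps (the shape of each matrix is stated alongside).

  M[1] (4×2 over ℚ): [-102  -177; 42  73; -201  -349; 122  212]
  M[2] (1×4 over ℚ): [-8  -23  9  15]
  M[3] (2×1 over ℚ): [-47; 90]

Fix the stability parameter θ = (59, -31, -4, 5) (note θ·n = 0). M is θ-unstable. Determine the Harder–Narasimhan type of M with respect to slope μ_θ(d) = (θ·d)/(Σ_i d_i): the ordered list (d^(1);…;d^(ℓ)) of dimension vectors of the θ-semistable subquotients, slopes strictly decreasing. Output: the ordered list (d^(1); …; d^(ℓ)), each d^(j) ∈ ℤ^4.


Via rank(M_{q-1}∘⋯∘M_p): M ≅ I[1,2], I[1,4], I[2,2]^2, I[4,4].
μ_θ-semistable layers: μ^(1)=14; μ^(2)=29/4; μ^(3)=5; μ^(4)=-31

((1, 1, 0, 0); (1, 1, 1, 1); (0, 0, 0, 1); (0, 2, 0, 0))
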